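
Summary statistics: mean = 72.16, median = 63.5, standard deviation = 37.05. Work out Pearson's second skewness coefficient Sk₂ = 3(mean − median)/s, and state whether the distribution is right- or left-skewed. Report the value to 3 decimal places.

0.701, right-skewed

Sk₂ = 3(72.16 − 63.5) / 37.05 = 3 × 8.6600 / 37.05
    = 25.9800 / 37.05 ≈ 0.701
Sk₂ > 0 ⇒ mean > median ⇒ right-skewed (positive skew).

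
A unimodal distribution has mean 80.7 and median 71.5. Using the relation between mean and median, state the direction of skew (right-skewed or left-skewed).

mean − median = 80.7 − 71.5 = 9.2
mean > median ⇒ the longer tail is on the right ⇒ right-skewed (positively skewed).

right-skewed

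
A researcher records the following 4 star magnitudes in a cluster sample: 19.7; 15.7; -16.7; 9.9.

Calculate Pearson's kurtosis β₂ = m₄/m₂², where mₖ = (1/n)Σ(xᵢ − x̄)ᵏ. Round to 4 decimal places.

x̄ = 7.1500
Σ(xᵢ − x̄)² = 806.9900 ⇒ m₂ = 201.74750
Σ(xᵢ − x̄)⁴ = 353767.2409 ⇒ m₄ = 88441.81023
m₂² = 40702.05376
β₂ = m₄/m₂² = 88441.81023 / 40702.05376 ≈ 2.1729

2.1729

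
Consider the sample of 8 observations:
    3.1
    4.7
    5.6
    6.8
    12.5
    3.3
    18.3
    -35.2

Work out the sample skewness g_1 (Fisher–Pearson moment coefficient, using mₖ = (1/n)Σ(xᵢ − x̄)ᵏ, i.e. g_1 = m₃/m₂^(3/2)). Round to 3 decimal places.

-1.767

x̄ = (3.1 + 4.7 + 5.6 + 6.8 + 12.5 + 3.3 + 18.3 - 35.2) / 8 = 2.3875
deviations (xᵢ − x̄): 0.7125, 2.3125, 3.2125, 4.4125, 10.1125, 0.9125, 15.9125, -37.5875
Σ(xᵢ − x̄)² = 1804.7688 ⇒ m₂ = 1804.7688/8 = 225.59609
Σ(xᵢ − x̄)³ = -47908.5262 ⇒ m₃ = -47908.5262/8 = -5988.56577
m₂^(3/2) = 225.59609^(1.5) = 3388.42099
g_1 = m₃ / m₂^(3/2) = -5988.56577 / 3388.42099 ≈ -1.767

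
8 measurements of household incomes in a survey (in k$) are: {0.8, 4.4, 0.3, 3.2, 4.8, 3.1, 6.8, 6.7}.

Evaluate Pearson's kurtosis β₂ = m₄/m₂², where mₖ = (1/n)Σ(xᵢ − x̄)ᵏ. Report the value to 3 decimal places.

1.830

x̄ = 3.7625
Σ(xᵢ − x̄)² = 40.8588 ⇒ m₂ = 5.10734
Σ(xᵢ − x̄)⁴ = 381.9603 ⇒ m₄ = 47.74504
m₂² = 26.08496
β₂ = m₄/m₂² = 47.74504 / 26.08496 ≈ 1.830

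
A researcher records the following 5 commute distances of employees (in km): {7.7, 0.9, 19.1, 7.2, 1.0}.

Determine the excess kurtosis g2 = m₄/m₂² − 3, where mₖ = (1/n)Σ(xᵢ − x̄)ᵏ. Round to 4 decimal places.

x̄ = 7.1800
Σ(xᵢ − x̄)² = 219.9880 ⇒ m₂ = 43.99760
Σ(xᵢ − x̄)⁴ = 23202.6650 ⇒ m₄ = 4640.53300
m₂² = 1935.78881
g2 = m₄/m₂² − 3 = 2.39723 − 3 ≈ -0.6028

-0.6028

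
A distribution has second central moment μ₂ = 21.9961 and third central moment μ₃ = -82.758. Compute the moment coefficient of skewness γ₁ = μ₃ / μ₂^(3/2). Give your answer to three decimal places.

-0.802

σ = √μ₂ = √21.9961 = 4.69000
σ³ = μ₂^(3/2) = 103.16171
γ₁ = μ₃/σ³ = -82.758 / 103.16171 ≈ -0.802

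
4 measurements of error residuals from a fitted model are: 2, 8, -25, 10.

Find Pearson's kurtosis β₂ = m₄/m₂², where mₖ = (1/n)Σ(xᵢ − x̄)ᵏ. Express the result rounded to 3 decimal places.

x̄ = -1.2500
Σ(xᵢ − x̄)² = 786.7500 ⇒ m₂ = 196.68750
Σ(xᵢ − x̄)⁴ = 341617.0781 ⇒ m₄ = 85404.26953
m₂² = 38685.97266
β₂ = m₄/m₂² = 85404.26953 / 38685.97266 ≈ 2.208

2.208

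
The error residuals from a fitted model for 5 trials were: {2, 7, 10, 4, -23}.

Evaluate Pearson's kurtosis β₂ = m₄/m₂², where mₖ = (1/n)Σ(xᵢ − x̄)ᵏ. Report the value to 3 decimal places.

x̄ = 0.0000
Σ(xᵢ − x̄)² = 698.0000 ⇒ m₂ = 139.60000
Σ(xᵢ − x̄)⁴ = 292514.0000 ⇒ m₄ = 58502.80000
m₂² = 19488.16000
β₂ = m₄/m₂² = 58502.80000 / 19488.16000 ≈ 3.002

3.002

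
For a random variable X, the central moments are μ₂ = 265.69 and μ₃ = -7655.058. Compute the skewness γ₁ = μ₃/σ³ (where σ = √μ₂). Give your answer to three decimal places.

-1.768

σ = √μ₂ = √265.69 = 16.30000
σ³ = μ₂^(3/2) = 4330.74700
γ₁ = μ₃/σ³ = -7655.058 / 4330.74700 ≈ -1.768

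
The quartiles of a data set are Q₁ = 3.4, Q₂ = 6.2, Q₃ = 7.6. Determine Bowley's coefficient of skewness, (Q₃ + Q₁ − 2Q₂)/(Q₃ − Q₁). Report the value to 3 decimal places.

-0.333

numerator: Q₃ + Q₁ − 2Q₂ = 7.6 + 3.4 − 2×6.2 = -1.4000
denominator: Q₃ − Q₁ = 7.6 − 3.4 = 4.2000
Bowley skewness = -1.4000 / 4.2000 ≈ -0.333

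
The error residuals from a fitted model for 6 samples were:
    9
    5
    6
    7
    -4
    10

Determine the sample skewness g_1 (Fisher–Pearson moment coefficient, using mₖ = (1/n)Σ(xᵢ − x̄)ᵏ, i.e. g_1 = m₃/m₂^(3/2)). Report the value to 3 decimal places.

x̄ = (9 + 5 + 6 + 7 - 4 + 10) / 6 = 5.5000
deviations (xᵢ − x̄): 3.5000, -0.5000, 0.5000, 1.5000, -9.5000, 4.5000
Σ(xᵢ − x̄)² = 125.5000 ⇒ m₂ = 125.5000/6 = 20.91667
Σ(xᵢ − x̄)³ = -720.0000 ⇒ m₃ = -720.0000/6 = -120.00000
m₂^(3/2) = 20.91667^(1.5) = 95.66184
g_1 = m₃ / m₂^(3/2) = -120.00000 / 95.66184 ≈ -1.254

-1.254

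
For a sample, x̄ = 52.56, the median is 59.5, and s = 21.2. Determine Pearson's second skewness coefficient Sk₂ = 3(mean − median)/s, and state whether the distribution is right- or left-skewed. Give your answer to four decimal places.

Sk₂ = 3(52.56 − 59.5) / 21.2 = 3 × -6.9400 / 21.2
    = -20.8200 / 21.2 ≈ -0.9821
Sk₂ < 0 ⇒ mean < median ⇒ left-skewed (negative skew).

-0.9821, left-skewed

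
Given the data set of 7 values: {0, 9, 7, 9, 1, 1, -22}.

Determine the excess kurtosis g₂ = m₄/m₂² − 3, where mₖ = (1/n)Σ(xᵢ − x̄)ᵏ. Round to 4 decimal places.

1.0351

x̄ = 0.7143
Σ(xᵢ − x̄)² = 693.4286 ⇒ m₂ = 99.06122
Σ(xᵢ − x̄)⁴ = 277180.6356 ⇒ m₄ = 39597.23365
m₂² = 9813.12620
g₂ = m₄/m₂² − 3 = 4.03513 − 3 ≈ 1.0351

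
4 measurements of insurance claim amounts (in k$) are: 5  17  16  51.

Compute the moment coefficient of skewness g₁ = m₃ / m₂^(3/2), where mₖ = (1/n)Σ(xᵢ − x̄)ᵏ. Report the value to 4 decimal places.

0.8879

x̄ = (5 + 17 + 16 + 51) / 4 = 22.2500
deviations (xᵢ − x̄): -17.2500, -5.2500, -6.2500, 28.7500
Σ(xᵢ − x̄)² = 1190.7500 ⇒ m₂ = 1190.7500/4 = 297.68750
Σ(xᵢ − x̄)³ = 18241.8750 ⇒ m₃ = 18241.8750/4 = 4560.46875
m₂^(3/2) = 297.68750^(1.5) = 5136.18784
g₁ = m₃ / m₂^(3/2) = 4560.46875 / 5136.18784 ≈ 0.8879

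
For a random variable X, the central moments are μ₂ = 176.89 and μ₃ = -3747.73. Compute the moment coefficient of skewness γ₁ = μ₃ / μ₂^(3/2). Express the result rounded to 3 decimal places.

-1.593

σ = √μ₂ = √176.89 = 13.30000
σ³ = μ₂^(3/2) = 2352.63700
γ₁ = μ₃/σ³ = -3747.73 / 2352.63700 ≈ -1.593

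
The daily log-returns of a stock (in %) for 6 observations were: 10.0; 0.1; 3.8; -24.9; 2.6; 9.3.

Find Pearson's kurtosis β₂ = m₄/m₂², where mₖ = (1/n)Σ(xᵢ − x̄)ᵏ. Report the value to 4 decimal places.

x̄ = 0.1500
Σ(xᵢ − x̄)² = 827.5750 ⇒ m₂ = 137.92917
Σ(xᵢ − x̄)⁴ = 410395.7290 ⇒ m₄ = 68399.28817
m₂² = 19024.45502
β₂ = m₄/m₂² = 68399.28817 / 19024.45502 ≈ 3.5953

3.5953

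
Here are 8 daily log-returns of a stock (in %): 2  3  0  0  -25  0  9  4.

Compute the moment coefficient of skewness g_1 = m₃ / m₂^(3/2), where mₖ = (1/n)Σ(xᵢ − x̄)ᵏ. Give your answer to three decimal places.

x̄ = (2 + 3 + 0 + 0 - 25 + 0 + 9 + 4) / 8 = -0.8750
deviations (xᵢ − x̄): 2.8750, 3.8750, 0.8750, 0.8750, -24.1250, 0.8750, 9.8750, 4.8750
Σ(xᵢ − x̄)² = 728.8750 ⇒ m₂ = 728.8750/8 = 91.10938
Σ(xᵢ − x̄)³ = -12878.3438 ⇒ m₃ = -12878.3438/8 = -1609.79297
m₂^(3/2) = 91.10938^(1.5) = 869.65020
g_1 = m₃ / m₂^(3/2) = -1609.79297 / 869.65020 ≈ -1.851

-1.851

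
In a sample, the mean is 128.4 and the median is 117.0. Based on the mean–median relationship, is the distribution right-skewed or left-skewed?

mean − median = 128.4 − 117.0 = 11.4
mean > median ⇒ the longer tail is on the right ⇒ right-skewed (positively skewed).

right-skewed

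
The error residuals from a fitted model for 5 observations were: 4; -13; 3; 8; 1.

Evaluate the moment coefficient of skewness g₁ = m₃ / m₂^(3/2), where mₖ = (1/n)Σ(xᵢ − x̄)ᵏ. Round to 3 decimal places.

x̄ = (4 - 13 + 3 + 8 + 1) / 5 = 0.6000
deviations (xᵢ − x̄): 3.4000, -13.6000, 2.4000, 7.4000, 0.4000
Σ(xᵢ − x̄)² = 257.2000 ⇒ m₂ = 257.2000/5 = 51.44000
Σ(xᵢ − x̄)³ = -2057.0400 ⇒ m₃ = -2057.0400/5 = -411.40800
m₂^(3/2) = 51.44000^(1.5) = 368.93634
g₁ = m₃ / m₂^(3/2) = -411.40800 / 368.93634 ≈ -1.115

-1.115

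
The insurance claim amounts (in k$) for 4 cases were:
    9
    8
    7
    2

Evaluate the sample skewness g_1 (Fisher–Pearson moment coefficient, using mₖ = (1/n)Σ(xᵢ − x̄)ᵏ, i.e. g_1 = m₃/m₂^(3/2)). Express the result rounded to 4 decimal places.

x̄ = (9 + 8 + 7 + 2) / 4 = 6.5000
deviations (xᵢ − x̄): 2.5000, 1.5000, 0.5000, -4.5000
Σ(xᵢ − x̄)² = 29.0000 ⇒ m₂ = 29.0000/4 = 7.25000
Σ(xᵢ − x̄)³ = -72.0000 ⇒ m₃ = -72.0000/4 = -18.00000
m₂^(3/2) = 7.25000^(1.5) = 19.52122
g_1 = m₃ / m₂^(3/2) = -18.00000 / 19.52122 ≈ -0.9221

-0.9221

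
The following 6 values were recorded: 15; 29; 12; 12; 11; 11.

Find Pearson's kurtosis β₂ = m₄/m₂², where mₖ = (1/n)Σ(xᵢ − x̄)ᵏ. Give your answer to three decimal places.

x̄ = 15.0000
Σ(xᵢ − x̄)² = 246.0000 ⇒ m₂ = 41.00000
Σ(xᵢ − x̄)⁴ = 39090.0000 ⇒ m₄ = 6515.00000
m₂² = 1681.00000
β₂ = m₄/m₂² = 6515.00000 / 1681.00000 ≈ 3.876

3.876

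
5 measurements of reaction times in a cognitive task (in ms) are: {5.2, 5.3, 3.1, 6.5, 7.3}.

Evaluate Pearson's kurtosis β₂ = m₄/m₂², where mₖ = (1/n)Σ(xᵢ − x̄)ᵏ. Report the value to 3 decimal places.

x̄ = 5.4800
Σ(xᵢ − x̄)² = 10.1280 ⇒ m₂ = 2.02560
Σ(xᵢ − x̄)⁴ = 44.1470 ⇒ m₄ = 8.82941
m₂² = 4.10306
β₂ = m₄/m₂² = 8.82941 / 4.10306 ≈ 2.152

2.152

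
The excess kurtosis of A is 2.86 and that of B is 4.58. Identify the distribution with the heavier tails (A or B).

B

Higher excess kurtosis ⇒ heavier tails relative to the normal distribution.
2.86 vs 4.58: the larger is 4.58, so B has heavier tails.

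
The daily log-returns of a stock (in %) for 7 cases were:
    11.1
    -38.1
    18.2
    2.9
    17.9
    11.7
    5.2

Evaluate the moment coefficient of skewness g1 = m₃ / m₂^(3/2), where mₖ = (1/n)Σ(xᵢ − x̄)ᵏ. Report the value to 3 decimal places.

-1.681

x̄ = (11.1 - 38.1 + 18.2 + 2.9 + 17.9 + 11.7 + 5.2) / 7 = 4.1286
deviations (xᵢ − x̄): 6.9714, -42.2286, 14.0714, -1.2286, 13.7714, 7.5714, 1.0714
Σ(xᵢ − x̄)² = 2279.4943 ⇒ m₂ = 2279.4943/7 = 325.64204
Σ(xᵢ − x̄)³ = -69133.9614 ⇒ m₃ = -69133.9614/7 = -9876.28020
m₂^(3/2) = 325.64204^(1.5) = 5876.39123
g1 = m₃ / m₂^(3/2) = -9876.28020 / 5876.39123 ≈ -1.681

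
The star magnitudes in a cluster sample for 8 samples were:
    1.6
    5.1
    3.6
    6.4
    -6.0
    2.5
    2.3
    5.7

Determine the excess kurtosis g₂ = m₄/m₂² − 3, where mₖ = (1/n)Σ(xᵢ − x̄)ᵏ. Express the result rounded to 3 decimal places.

x̄ = 2.6500
Σ(xᵢ − x̄)² = 106.3400 ⇒ m₂ = 13.29250
Σ(xᵢ − x̄)⁴ = 5920.7725 ⇒ m₄ = 740.09656
m₂² = 176.69056
g₂ = m₄/m₂² − 3 = 4.18866 − 3 ≈ 1.189

1.189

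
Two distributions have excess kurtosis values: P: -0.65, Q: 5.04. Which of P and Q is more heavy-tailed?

Q

Higher excess kurtosis ⇒ heavier tails relative to the normal distribution.
-0.65 vs 5.04: the larger is 5.04, so Q has heavier tails. (Q is leptokurtic — heavier-than-normal tails; the other is platykurtic.)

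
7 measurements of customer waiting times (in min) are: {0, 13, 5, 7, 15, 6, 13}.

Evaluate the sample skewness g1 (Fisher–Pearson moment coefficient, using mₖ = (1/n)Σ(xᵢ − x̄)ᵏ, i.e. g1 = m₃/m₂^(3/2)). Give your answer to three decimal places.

-0.206

x̄ = (0 + 13 + 5 + 7 + 15 + 6 + 13) / 7 = 8.4286
deviations (xᵢ − x̄): -8.4286, 4.5714, -3.4286, -1.4286, 6.5714, -2.4286, 4.5714
Σ(xᵢ − x̄)² = 175.7143 ⇒ m₂ = 175.7143/7 = 25.10204
Σ(xᵢ − x̄)³ = -181.4694 ⇒ m₃ = -181.4694/7 = -25.92420
m₂^(3/2) = 25.10204^(1.5) = 125.76609
g1 = m₃ / m₂^(3/2) = -25.92420 / 125.76609 ≈ -0.206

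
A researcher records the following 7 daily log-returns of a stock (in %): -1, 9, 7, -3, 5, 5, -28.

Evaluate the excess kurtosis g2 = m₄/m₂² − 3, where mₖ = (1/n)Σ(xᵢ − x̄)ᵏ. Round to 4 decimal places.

1.1642

x̄ = -0.8571
Σ(xᵢ − x̄)² = 968.8571 ⇒ m₂ = 138.40816
Σ(xᵢ − x̄)⁴ = 558404.7872 ⇒ m₄ = 79772.11245
m₂² = 19156.81966
g2 = m₄/m₂² − 3 = 4.16416 − 3 ≈ 1.1642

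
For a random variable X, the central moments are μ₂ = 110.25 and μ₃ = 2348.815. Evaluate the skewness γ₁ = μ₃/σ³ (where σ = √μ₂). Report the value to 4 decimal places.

σ = √μ₂ = √110.25 = 10.50000
σ³ = μ₂^(3/2) = 1157.62500
γ₁ = μ₃/σ³ = 2348.815 / 1157.62500 ≈ 2.0290

2.0290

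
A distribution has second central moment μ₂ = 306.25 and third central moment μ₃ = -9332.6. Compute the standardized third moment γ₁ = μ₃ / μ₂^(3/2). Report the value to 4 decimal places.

σ = √μ₂ = √306.25 = 17.50000
σ³ = μ₂^(3/2) = 5359.37500
γ₁ = μ₃/σ³ = -9332.6 / 5359.37500 ≈ -1.7414

-1.7414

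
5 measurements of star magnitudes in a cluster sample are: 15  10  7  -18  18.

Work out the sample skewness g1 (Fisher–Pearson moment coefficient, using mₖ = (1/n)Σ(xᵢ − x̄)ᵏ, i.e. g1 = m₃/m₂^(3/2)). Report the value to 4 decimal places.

x̄ = (15 + 10 + 7 - 18 + 18) / 5 = 6.4000
deviations (xᵢ − x̄): 8.6000, 3.6000, 0.6000, -24.4000, 11.6000
Σ(xᵢ − x̄)² = 817.2000 ⇒ m₂ = 817.2000/5 = 163.44000
Σ(xᵢ − x̄)³ = -12282.9600 ⇒ m₃ = -12282.9600/5 = -2456.59200
m₂^(3/2) = 163.44000^(1.5) = 2089.47669
g1 = m₃ / m₂^(3/2) = -2456.59200 / 2089.47669 ≈ -1.1757

-1.1757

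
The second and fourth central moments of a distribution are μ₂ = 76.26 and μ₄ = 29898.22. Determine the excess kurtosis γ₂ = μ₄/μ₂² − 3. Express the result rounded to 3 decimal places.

μ₂² = 76.26² = 5815.58760
μ₄/μ₂² = 29898.22 / 5815.58760 = 5.14105
γ₂ = 5.14105 − 3 ≈ 2.141

2.141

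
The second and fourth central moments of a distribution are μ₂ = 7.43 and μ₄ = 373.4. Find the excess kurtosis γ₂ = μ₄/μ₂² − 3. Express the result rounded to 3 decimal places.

3.764

μ₂² = 7.43² = 55.20490
μ₄/μ₂² = 373.4 / 55.20490 = 6.76389
γ₂ = 6.76389 − 3 ≈ 3.764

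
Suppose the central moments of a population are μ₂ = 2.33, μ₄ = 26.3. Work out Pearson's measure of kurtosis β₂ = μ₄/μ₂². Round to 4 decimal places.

4.8444

μ₂² = 2.33² = 5.42890
μ₄/μ₂² = 26.3 / 5.42890 = 4.84444
β₂ ≈ 4.8444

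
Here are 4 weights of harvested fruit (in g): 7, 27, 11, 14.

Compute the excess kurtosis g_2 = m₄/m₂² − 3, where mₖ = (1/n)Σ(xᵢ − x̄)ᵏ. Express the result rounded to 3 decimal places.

x̄ = 14.7500
Σ(xᵢ − x̄)² = 224.7500 ⇒ m₂ = 56.18750
Σ(xᵢ − x̄)⁴ = 26324.3281 ⇒ m₄ = 6581.08203
m₂² = 3157.03516
g_2 = m₄/m₂² − 3 = 2.08458 − 3 ≈ -0.915

-0.915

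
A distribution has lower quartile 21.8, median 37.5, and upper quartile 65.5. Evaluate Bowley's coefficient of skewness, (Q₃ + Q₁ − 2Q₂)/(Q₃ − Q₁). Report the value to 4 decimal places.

0.2815

numerator: Q₃ + Q₁ − 2Q₂ = 65.5 + 21.8 − 2×37.5 = 12.3000
denominator: Q₃ − Q₁ = 65.5 − 21.8 = 43.7000
Bowley skewness = 12.3000 / 43.7000 ≈ 0.2815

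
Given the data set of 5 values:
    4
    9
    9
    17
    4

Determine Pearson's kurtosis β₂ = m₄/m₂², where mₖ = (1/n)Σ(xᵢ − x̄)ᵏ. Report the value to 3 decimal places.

x̄ = 8.6000
Σ(xᵢ − x̄)² = 113.2000 ⇒ m₂ = 22.64000
Σ(xᵢ − x̄)⁴ = 5874.2560 ⇒ m₄ = 1174.85120
m₂² = 512.56960
β₂ = m₄/m₂² = 1174.85120 / 512.56960 ≈ 2.292

2.292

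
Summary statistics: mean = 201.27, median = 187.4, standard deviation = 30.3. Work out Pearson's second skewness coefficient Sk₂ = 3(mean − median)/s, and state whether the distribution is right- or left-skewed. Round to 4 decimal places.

1.3733, right-skewed

Sk₂ = 3(201.27 − 187.4) / 30.3 = 3 × 13.8700 / 30.3
    = 41.6100 / 30.3 ≈ 1.3733
Sk₂ > 0 ⇒ mean > median ⇒ right-skewed (positive skew).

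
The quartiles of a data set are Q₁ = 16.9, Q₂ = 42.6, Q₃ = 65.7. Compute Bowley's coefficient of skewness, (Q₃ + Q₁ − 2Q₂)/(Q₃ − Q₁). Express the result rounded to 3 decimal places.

-0.053

numerator: Q₃ + Q₁ − 2Q₂ = 65.7 + 16.9 − 2×42.6 = -2.6000
denominator: Q₃ − Q₁ = 65.7 − 16.9 = 48.8000
Bowley skewness = -2.6000 / 48.8000 ≈ -0.053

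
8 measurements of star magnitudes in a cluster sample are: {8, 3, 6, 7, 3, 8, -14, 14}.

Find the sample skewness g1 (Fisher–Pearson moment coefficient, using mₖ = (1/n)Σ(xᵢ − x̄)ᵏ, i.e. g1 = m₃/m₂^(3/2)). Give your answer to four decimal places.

-1.4440

x̄ = (8 + 3 + 6 + 7 + 3 + 8 - 14 + 14) / 8 = 4.3750
deviations (xᵢ − x̄): 3.6250, -1.3750, 1.6250, 2.6250, -1.3750, 3.6250, -18.3750, 9.6250
Σ(xᵢ − x̄)² = 469.8750 ⇒ m₂ = 469.8750/8 = 58.73438
Σ(xᵢ − x̄)³ = -5200.0313 ⇒ m₃ = -5200.0313/8 = -650.00391
m₂^(3/2) = 58.73438^(1.5) = 450.13059
g1 = m₃ / m₂^(3/2) = -650.00391 / 450.13059 ≈ -1.4440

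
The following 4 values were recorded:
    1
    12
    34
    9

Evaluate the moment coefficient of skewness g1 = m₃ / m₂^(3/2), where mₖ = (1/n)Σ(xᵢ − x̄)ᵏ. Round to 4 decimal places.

x̄ = (1 + 12 + 34 + 9) / 4 = 14.0000
deviations (xᵢ − x̄): -13.0000, -2.0000, 20.0000, -5.0000
Σ(xᵢ − x̄)² = 598.0000 ⇒ m₂ = 598.0000/4 = 149.50000
Σ(xᵢ − x̄)³ = 5670.0000 ⇒ m₃ = 5670.0000/4 = 1417.50000
m₂^(3/2) = 149.50000^(1.5) = 1827.93938
g1 = m₃ / m₂^(3/2) = 1417.50000 / 1827.93938 ≈ 0.7755

0.7755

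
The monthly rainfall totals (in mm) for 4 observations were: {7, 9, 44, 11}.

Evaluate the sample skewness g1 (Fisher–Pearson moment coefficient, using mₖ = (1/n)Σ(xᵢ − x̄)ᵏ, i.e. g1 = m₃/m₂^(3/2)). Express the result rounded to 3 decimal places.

1.125

x̄ = (7 + 9 + 44 + 11) / 4 = 17.7500
deviations (xᵢ − x̄): -10.7500, -8.7500, 26.2500, -6.7500
Σ(xᵢ − x̄)² = 926.7500 ⇒ m₂ = 926.7500/4 = 231.68750
Σ(xᵢ − x̄)³ = 15868.1250 ⇒ m₃ = 15868.1250/4 = 3967.03125
m₂^(3/2) = 231.68750^(1.5) = 3526.58134
g1 = m₃ / m₂^(3/2) = 3967.03125 / 3526.58134 ≈ 1.125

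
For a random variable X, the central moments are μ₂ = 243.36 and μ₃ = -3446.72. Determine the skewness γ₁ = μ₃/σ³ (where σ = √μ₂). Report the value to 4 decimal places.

-0.9079

σ = √μ₂ = √243.36 = 15.60000
σ³ = μ₂^(3/2) = 3796.41600
γ₁ = μ₃/σ³ = -3446.72 / 3796.41600 ≈ -0.9079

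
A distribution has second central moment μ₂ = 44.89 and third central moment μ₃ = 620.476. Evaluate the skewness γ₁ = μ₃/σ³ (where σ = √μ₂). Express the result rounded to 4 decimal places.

2.0630

σ = √μ₂ = √44.89 = 6.70000
σ³ = μ₂^(3/2) = 300.76300
γ₁ = μ₃/σ³ = 620.476 / 300.76300 ≈ 2.0630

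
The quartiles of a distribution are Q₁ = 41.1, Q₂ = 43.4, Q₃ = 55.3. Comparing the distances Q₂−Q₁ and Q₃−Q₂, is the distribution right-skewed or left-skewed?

right-skewed

Q₂ − Q₁ = 2.3;  Q₃ − Q₂ = 11.9
Q₃ − Q₂ > Q₂ − Q₁ ⇒ the upper half is more spread out ⇒ right-skewed.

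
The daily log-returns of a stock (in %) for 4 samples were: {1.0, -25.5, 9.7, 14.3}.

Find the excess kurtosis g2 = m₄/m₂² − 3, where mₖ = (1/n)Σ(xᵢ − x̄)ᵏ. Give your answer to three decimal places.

x̄ = -0.1250
Σ(xᵢ − x̄)² = 949.7675 ⇒ m₂ = 237.44188
Σ(xᵢ − x̄)⁴ = 467212.4468 ⇒ m₄ = 116803.11171
m₂² = 56378.64400
g2 = m₄/m₂² − 3 = 2.07176 − 3 ≈ -0.928

-0.928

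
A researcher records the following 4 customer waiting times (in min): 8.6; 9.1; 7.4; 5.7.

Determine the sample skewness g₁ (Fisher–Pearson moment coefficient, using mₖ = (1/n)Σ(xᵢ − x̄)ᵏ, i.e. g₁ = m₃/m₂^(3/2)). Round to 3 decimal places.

x̄ = (8.6 + 9.1 + 7.4 + 5.7) / 4 = 7.7000
deviations (xᵢ − x̄): 0.9000, 1.4000, -0.3000, -2.0000
Σ(xᵢ − x̄)² = 6.8600 ⇒ m₂ = 6.8600/4 = 1.71500
Σ(xᵢ − x̄)³ = -4.5540 ⇒ m₃ = -4.5540/4 = -1.13850
m₂^(3/2) = 1.71500^(1.5) = 2.24593
g₁ = m₃ / m₂^(3/2) = -1.13850 / 2.24593 ≈ -0.507

-0.507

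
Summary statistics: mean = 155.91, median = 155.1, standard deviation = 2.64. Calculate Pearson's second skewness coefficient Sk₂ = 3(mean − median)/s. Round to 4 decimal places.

0.9205

Sk₂ = 3(155.91 − 155.1) / 2.64 = 3 × 0.8100 / 2.64
    = 2.4300 / 2.64 ≈ 0.9205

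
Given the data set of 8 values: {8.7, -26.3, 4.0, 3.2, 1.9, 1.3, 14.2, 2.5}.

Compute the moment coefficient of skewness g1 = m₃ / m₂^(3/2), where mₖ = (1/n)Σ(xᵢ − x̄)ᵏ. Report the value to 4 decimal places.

-1.6306

x̄ = (8.7 - 26.3 + 4.0 + 3.2 + 1.9 + 1.3 + 14.2 + 2.5) / 8 = 1.1875
deviations (xᵢ − x̄): 7.5125, -27.4875, 2.8125, 2.0125, 0.7125, 0.1125, 13.0125, 1.3125
Σ(xᵢ − x̄)² = 995.5288 ⇒ m₂ = 995.5288/8 = 124.44109
Σ(xᵢ − x̄)³ = -18108.1747 ⇒ m₃ = -18108.1747/8 = -2263.52183
m₂^(3/2) = 124.44109^(1.5) = 1388.17983
g1 = m₃ / m₂^(3/2) = -2263.52183 / 1388.17983 ≈ -1.6306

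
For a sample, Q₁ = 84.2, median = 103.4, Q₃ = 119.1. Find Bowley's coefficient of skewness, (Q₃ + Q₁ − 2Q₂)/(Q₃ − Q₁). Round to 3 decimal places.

-0.100

numerator: Q₃ + Q₁ − 2Q₂ = 119.1 + 84.2 − 2×103.4 = -3.5000
denominator: Q₃ − Q₁ = 119.1 − 84.2 = 34.9000
Bowley skewness = -3.5000 / 34.9000 ≈ -0.100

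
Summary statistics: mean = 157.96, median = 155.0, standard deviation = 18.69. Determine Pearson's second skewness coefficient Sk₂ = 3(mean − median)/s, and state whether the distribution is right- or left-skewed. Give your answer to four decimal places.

0.4751, right-skewed

Sk₂ = 3(157.96 − 155.0) / 18.69 = 3 × 2.9600 / 18.69
    = 8.8800 / 18.69 ≈ 0.4751
Sk₂ > 0 ⇒ mean > median ⇒ right-skewed (positive skew).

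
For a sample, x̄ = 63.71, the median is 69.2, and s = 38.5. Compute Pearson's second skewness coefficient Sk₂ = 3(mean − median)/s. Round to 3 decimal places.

Sk₂ = 3(63.71 − 69.2) / 38.5 = 3 × -5.4900 / 38.5
    = -16.4700 / 38.5 ≈ -0.428

-0.428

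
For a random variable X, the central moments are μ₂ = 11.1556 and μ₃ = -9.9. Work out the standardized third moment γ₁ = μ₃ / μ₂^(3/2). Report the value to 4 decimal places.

σ = √μ₂ = √11.1556 = 3.34000
σ³ = μ₂^(3/2) = 37.25970
γ₁ = μ₃/σ³ = -9.9 / 37.25970 ≈ -0.2657

-0.2657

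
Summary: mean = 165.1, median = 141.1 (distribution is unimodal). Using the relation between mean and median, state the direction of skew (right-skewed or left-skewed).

right-skewed

mean − median = 165.1 − 141.1 = 24.0
mean > median ⇒ the longer tail is on the right ⇒ right-skewed (positively skewed).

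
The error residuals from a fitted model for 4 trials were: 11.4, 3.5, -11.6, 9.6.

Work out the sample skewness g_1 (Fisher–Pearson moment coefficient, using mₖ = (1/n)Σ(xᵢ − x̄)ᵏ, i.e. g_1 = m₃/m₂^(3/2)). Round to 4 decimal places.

x̄ = (11.4 + 3.5 - 11.6 + 9.6) / 4 = 3.2250
deviations (xᵢ − x̄): 8.1750, 0.2750, -14.8250, 6.3750
Σ(xᵢ − x̄)² = 327.3275 ⇒ m₂ = 327.3275/4 = 81.83188
Σ(xᵢ − x̄)³ = -2452.8026 ⇒ m₃ = -2452.8026/4 = -613.20066
m₂^(3/2) = 81.83188^(1.5) = 740.25910
g_1 = m₃ / m₂^(3/2) = -613.20066 / 740.25910 ≈ -0.8284

-0.8284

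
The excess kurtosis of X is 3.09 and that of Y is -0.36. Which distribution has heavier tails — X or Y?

Higher excess kurtosis ⇒ heavier tails relative to the normal distribution.
3.09 vs -0.36: the larger is 3.09, so X has heavier tails. (X is leptokurtic — heavier-than-normal tails; the other is platykurtic.)

X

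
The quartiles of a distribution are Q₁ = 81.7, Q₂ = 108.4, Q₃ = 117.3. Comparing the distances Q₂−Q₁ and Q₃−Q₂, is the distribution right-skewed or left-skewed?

Q₂ − Q₁ = 26.7;  Q₃ − Q₂ = 8.9
Q₂ − Q₁ > Q₃ − Q₂ ⇒ the lower half is more spread out ⇒ left-skewed.

left-skewed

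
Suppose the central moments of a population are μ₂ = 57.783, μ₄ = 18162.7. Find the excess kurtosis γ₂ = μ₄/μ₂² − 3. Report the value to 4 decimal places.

2.4398

μ₂² = 57.783² = 3338.87509
μ₄/μ₂² = 18162.7 / 3338.87509 = 5.43977
γ₂ = 5.43977 − 3 ≈ 2.4398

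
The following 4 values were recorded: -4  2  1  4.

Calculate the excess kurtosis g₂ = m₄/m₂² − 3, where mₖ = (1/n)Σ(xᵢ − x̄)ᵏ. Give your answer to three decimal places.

x̄ = 0.7500
Σ(xᵢ − x̄)² = 34.7500 ⇒ m₂ = 8.68750
Σ(xᵢ − x̄)⁴ = 623.0781 ⇒ m₄ = 155.76953
m₂² = 75.47266
g₂ = m₄/m₂² − 3 = 2.06392 − 3 ≈ -0.936

-0.936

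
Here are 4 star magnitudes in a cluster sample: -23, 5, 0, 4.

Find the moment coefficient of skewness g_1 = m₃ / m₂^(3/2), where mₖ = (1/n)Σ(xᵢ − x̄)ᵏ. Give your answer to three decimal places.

x̄ = (-23 + 5 + 0 + 4) / 4 = -3.5000
deviations (xᵢ − x̄): -19.5000, 8.5000, 3.5000, 7.5000
Σ(xᵢ − x̄)² = 521.0000 ⇒ m₂ = 521.0000/4 = 130.25000
Σ(xᵢ − x̄)³ = -6336.0000 ⇒ m₃ = -6336.0000/4 = -1584.00000
m₂^(3/2) = 130.25000^(1.5) = 1486.50577
g_1 = m₃ / m₂^(3/2) = -1584.00000 / 1486.50577 ≈ -1.066

-1.066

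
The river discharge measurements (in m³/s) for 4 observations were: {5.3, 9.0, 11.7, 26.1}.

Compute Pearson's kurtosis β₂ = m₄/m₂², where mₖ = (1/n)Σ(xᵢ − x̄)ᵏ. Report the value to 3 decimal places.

x̄ = 13.0250
Σ(xᵢ − x̄)² = 248.5875 ⇒ m₂ = 62.14688
Σ(xᵢ − x̄)⁴ = 33052.5484 ⇒ m₄ = 8263.13710
m₂² = 3862.23407
β₂ = m₄/m₂² = 8263.13710 / 3862.23407 ≈ 2.139

2.139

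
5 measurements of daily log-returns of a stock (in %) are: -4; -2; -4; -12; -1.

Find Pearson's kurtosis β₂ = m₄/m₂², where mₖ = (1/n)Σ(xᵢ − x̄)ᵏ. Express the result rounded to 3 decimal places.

x̄ = -4.6000
Σ(xᵢ − x̄)² = 75.2000 ⇒ m₂ = 15.04000
Σ(xᵢ − x̄)⁴ = 3212.5760 ⇒ m₄ = 642.51520
m₂² = 226.20160
β₂ = m₄/m₂² = 642.51520 / 226.20160 ≈ 2.840

2.840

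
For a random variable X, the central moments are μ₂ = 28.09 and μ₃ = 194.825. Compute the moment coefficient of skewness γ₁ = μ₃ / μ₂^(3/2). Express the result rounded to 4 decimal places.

1.3086

σ = √μ₂ = √28.09 = 5.30000
σ³ = μ₂^(3/2) = 148.87700
γ₁ = μ₃/σ³ = 194.825 / 148.87700 ≈ 1.3086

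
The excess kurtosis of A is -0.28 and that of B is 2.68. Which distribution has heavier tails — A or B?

Higher excess kurtosis ⇒ heavier tails relative to the normal distribution.
-0.28 vs 2.68: the larger is 2.68, so B has heavier tails. (B is leptokurtic — heavier-than-normal tails; the other is platykurtic.)

B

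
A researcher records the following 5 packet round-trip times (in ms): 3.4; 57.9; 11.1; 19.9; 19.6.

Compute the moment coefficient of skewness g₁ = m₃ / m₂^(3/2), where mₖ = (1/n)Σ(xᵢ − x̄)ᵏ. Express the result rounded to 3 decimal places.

1.103

x̄ = (3.4 + 57.9 + 11.1 + 19.9 + 19.6) / 5 = 22.3800
deviations (xᵢ − x̄): -18.9800, 35.5200, -11.2800, -2.4800, -2.7800
Σ(xᵢ − x̄)² = 1763.0280 ⇒ m₂ = 1763.0280/5 = 352.60560
Σ(xᵢ − x̄)³ = 36505.1827 ⇒ m₃ = 36505.1827/5 = 7301.03654
m₂^(3/2) = 352.60560^(1.5) = 6621.15581
g₁ = m₃ / m₂^(3/2) = 7301.03654 / 6621.15581 ≈ 1.103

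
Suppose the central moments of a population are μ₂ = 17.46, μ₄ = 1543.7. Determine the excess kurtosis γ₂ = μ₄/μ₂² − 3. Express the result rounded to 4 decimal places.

μ₂² = 17.46² = 304.85160
μ₄/μ₂² = 1543.7 / 304.85160 = 5.06378
γ₂ = 5.06378 − 3 ≈ 2.0638

2.0638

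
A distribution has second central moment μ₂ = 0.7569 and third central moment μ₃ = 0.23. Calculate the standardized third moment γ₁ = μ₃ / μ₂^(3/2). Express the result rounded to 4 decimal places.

σ = √μ₂ = √0.7569 = 0.87000
σ³ = μ₂^(3/2) = 0.65850
γ₁ = μ₃/σ³ = 0.23 / 0.65850 ≈ 0.3493

0.3493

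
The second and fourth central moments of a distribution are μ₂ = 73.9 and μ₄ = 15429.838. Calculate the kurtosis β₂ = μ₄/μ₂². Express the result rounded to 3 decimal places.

2.825

μ₂² = 73.9² = 5461.21000
μ₄/μ₂² = 15429.838 / 5461.21000 = 2.82535
β₂ ≈ 2.825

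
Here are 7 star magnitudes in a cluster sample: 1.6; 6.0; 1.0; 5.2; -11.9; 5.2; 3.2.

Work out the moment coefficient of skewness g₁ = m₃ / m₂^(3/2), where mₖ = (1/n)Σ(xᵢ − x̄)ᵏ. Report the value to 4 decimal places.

x̄ = (1.6 + 6.0 + 1.0 + 5.2 - 11.9 + 5.2 + 3.2) / 7 = 1.4714
deviations (xᵢ − x̄): 0.1286, 4.5286, -0.4714, 3.7286, -13.3714, 3.7286, 1.7286
Σ(xᵢ − x̄)² = 230.3343 ⇒ m₂ = 230.3343/7 = 32.90490
Σ(xᵢ − x̄)³ = -2189.1409 ⇒ m₃ = -2189.1409/7 = -312.73441
m₂^(3/2) = 32.90490^(1.5) = 188.75168
g₁ = m₃ / m₂^(3/2) = -312.73441 / 188.75168 ≈ -1.6569

-1.6569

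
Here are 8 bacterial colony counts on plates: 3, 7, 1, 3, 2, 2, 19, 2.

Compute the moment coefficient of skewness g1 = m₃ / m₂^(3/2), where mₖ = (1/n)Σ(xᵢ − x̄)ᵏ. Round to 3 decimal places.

1.911

x̄ = (3 + 7 + 1 + 3 + 2 + 2 + 19 + 2) / 8 = 4.8750
deviations (xᵢ − x̄): -1.8750, 2.1250, -3.8750, -1.8750, -2.8750, -2.8750, 14.1250, -2.8750
Σ(xᵢ − x̄)² = 250.8750 ⇒ m₂ = 250.8750/8 = 31.35938
Σ(xᵢ − x̄)³ = 2685.0938 ⇒ m₃ = 2685.0938/8 = 335.63672
m₂^(3/2) = 31.35938^(1.5) = 175.61075
g1 = m₃ / m₂^(3/2) = 335.63672 / 175.61075 ≈ 1.911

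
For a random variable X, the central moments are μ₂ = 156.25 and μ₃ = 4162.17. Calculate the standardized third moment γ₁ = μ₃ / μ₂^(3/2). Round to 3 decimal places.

2.131

σ = √μ₂ = √156.25 = 12.50000
σ³ = μ₂^(3/2) = 1953.12500
γ₁ = μ₃/σ³ = 4162.17 / 1953.12500 ≈ 2.131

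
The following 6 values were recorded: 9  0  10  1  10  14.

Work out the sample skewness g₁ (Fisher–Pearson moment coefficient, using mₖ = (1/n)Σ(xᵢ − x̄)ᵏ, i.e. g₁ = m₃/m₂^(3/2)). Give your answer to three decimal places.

-0.392

x̄ = (9 + 0 + 10 + 1 + 10 + 14) / 6 = 7.3333
deviations (xᵢ − x̄): 1.6667, -7.3333, 2.6667, -6.3333, 2.6667, 6.6667
Σ(xᵢ − x̄)² = 155.3333 ⇒ m₂ = 155.3333/6 = 25.88889
Σ(xᵢ − x̄)³ = -309.5556 ⇒ m₃ = -309.5556/6 = -51.59259
m₂^(3/2) = 25.88889^(1.5) = 131.72558
g₁ = m₃ / m₂^(3/2) = -51.59259 / 131.72558 ≈ -0.392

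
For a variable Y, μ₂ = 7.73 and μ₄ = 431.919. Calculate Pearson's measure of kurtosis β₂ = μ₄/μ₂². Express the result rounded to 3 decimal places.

7.228

μ₂² = 7.73² = 59.75290
μ₄/μ₂² = 431.919 / 59.75290 = 7.22842
β₂ ≈ 7.228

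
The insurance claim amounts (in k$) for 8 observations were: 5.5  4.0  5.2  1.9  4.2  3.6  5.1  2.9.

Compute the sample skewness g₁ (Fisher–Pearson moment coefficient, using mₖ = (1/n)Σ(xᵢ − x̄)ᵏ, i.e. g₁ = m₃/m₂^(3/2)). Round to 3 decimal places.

-0.470

x̄ = (5.5 + 4.0 + 5.2 + 1.9 + 4.2 + 3.6 + 5.1 + 2.9) / 8 = 4.0500
deviations (xᵢ − x̄): 1.4500, -0.0500, 1.1500, -2.1500, 0.1500, -0.4500, 1.0500, -1.1500
Σ(xᵢ − x̄)² = 10.7000 ⇒ m₂ = 10.7000/8 = 1.33750
Σ(xᵢ − x̄)³ = -5.8200 ⇒ m₃ = -5.8200/8 = -0.72750
m₂^(3/2) = 1.33750^(1.5) = 1.54682
g₁ = m₃ / m₂^(3/2) = -0.72750 / 1.54682 ≈ -0.470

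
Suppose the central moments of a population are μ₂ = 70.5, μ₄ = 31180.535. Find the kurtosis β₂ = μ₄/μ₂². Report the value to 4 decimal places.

μ₂² = 70.5² = 4970.25000
μ₄/μ₂² = 31180.535 / 4970.25000 = 6.27343
β₂ ≈ 6.2734

6.2734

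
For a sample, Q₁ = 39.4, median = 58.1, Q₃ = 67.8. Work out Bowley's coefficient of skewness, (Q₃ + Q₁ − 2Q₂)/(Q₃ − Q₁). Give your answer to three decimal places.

-0.317

numerator: Q₃ + Q₁ − 2Q₂ = 67.8 + 39.4 − 2×58.1 = -9.0000
denominator: Q₃ − Q₁ = 67.8 − 39.4 = 28.4000
Bowley skewness = -9.0000 / 28.4000 ≈ -0.317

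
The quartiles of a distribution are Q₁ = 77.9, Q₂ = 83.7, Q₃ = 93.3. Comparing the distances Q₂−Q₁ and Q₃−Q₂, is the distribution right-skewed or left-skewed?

right-skewed

Q₂ − Q₁ = 5.8;  Q₃ − Q₂ = 9.6
Q₃ − Q₂ > Q₂ − Q₁ ⇒ the upper half is more spread out ⇒ right-skewed.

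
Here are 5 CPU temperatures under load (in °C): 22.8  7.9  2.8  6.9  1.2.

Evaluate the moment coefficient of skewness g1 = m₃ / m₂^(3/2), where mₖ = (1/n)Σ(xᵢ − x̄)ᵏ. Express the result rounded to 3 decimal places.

1.116

x̄ = (22.8 + 7.9 + 2.8 + 6.9 + 1.2) / 5 = 8.3200
deviations (xᵢ − x̄): 14.4800, -0.4200, -5.5200, -1.4200, -7.1200
Σ(xᵢ − x̄)² = 293.0280 ⇒ m₂ = 293.0280/5 = 58.60560
Σ(xᵢ − x̄)³ = 2503.9493 ⇒ m₃ = 2503.9493/5 = 500.78986
m₂^(3/2) = 58.60560^(1.5) = 448.65104
g1 = m₃ / m₂^(3/2) = 500.78986 / 448.65104 ≈ 1.116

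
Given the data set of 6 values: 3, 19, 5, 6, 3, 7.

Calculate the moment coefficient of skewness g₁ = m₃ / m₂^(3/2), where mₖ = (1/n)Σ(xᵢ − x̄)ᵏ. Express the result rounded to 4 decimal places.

x̄ = (3 + 19 + 5 + 6 + 3 + 7) / 6 = 7.1667
deviations (xᵢ − x̄): -4.1667, 11.8333, -2.1667, -1.1667, -4.1667, -0.1667
Σ(xᵢ − x̄)² = 180.8333 ⇒ m₂ = 180.8333/6 = 30.13889
Σ(xᵢ − x̄)³ = 1500.5556 ⇒ m₃ = 1500.5556/6 = 250.09259
m₂^(3/2) = 30.13889^(1.5) = 165.45918
g₁ = m₃ / m₂^(3/2) = 250.09259 / 165.45918 ≈ 1.5115

1.5115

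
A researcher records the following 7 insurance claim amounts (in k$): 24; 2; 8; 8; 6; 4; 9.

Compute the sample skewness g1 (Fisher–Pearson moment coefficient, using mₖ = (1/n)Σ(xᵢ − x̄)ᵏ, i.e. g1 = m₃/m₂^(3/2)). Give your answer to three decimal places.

1.528

x̄ = (24 + 2 + 8 + 8 + 6 + 4 + 9) / 7 = 8.7143
deviations (xᵢ − x̄): 15.2857, -6.7143, -0.7143, -0.7143, -2.7143, -4.7143, 0.2857
Σ(xᵢ − x̄)² = 309.4286 ⇒ m₂ = 309.4286/7 = 44.20408
Σ(xᵢ − x̄)³ = 3143.3878 ⇒ m₃ = 3143.3878/7 = 449.05539
m₂^(3/2) = 44.20408^(1.5) = 293.89592
g1 = m₃ / m₂^(3/2) = 449.05539 / 293.89592 ≈ 1.528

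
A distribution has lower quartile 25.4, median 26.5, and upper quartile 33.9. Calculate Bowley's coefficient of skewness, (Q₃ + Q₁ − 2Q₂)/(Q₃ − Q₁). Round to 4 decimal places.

numerator: Q₃ + Q₁ − 2Q₂ = 33.9 + 25.4 − 2×26.5 = 6.3000
denominator: Q₃ − Q₁ = 33.9 − 25.4 = 8.5000
Bowley skewness = 6.3000 / 8.5000 ≈ 0.7412

0.7412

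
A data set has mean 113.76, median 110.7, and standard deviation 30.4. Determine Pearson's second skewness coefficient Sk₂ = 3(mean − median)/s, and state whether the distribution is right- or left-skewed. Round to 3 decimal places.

0.302, right-skewed

Sk₂ = 3(113.76 − 110.7) / 30.4 = 3 × 3.0600 / 30.4
    = 9.1800 / 30.4 ≈ 0.302
Sk₂ > 0 ⇒ mean > median ⇒ right-skewed (positive skew).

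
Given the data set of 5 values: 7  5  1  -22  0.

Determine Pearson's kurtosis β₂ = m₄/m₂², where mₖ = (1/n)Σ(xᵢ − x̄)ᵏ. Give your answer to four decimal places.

x̄ = -1.8000
Σ(xᵢ − x̄)² = 542.8000 ⇒ m₂ = 108.56000
Σ(xᵢ − x̄)⁴ = 174703.6960 ⇒ m₄ = 34940.73920
m₂² = 11785.27360
β₂ = m₄/m₂² = 34940.73920 / 11785.27360 ≈ 2.9648

2.9648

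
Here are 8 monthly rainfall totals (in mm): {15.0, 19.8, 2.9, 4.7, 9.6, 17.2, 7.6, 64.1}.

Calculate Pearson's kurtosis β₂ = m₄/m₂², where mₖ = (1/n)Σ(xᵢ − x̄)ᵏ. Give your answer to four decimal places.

x̄ = 17.6125
Σ(xᵢ − x̄)² = 2720.5088 ⇒ m₂ = 340.06359
Σ(xᵢ − x̄)⁴ = 4759194.8169 ⇒ m₄ = 594899.35212
m₂² = 115643.24779
β₂ = m₄/m₂² = 594899.35212 / 115643.24779 ≈ 5.1443

5.1443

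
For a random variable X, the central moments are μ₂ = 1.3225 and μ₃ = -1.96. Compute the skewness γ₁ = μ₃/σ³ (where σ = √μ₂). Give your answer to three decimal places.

-1.289

σ = √μ₂ = √1.3225 = 1.15000
σ³ = μ₂^(3/2) = 1.52088
γ₁ = μ₃/σ³ = -1.96 / 1.52088 ≈ -1.289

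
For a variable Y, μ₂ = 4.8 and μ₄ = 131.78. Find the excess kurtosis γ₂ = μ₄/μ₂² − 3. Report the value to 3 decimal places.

μ₂² = 4.8² = 23.04000
μ₄/μ₂² = 131.78 / 23.04000 = 5.71962
γ₂ = 5.71962 − 3 ≈ 2.720

2.720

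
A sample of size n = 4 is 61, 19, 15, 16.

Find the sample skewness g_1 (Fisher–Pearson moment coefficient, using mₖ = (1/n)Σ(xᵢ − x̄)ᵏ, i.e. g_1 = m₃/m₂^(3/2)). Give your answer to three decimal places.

x̄ = (61 + 19 + 15 + 16) / 4 = 27.7500
deviations (xᵢ − x̄): 33.2500, -8.7500, -12.7500, -11.7500
Σ(xᵢ − x̄)² = 1482.7500 ⇒ m₂ = 1482.7500/4 = 370.68750
Σ(xᵢ − x̄)³ = 32395.1250 ⇒ m₃ = 32395.1250/4 = 8098.78125
m₂^(3/2) = 370.68750^(1.5) = 7136.93780
g_1 = m₃ / m₂^(3/2) = 8098.78125 / 7136.93780 ≈ 1.135

1.135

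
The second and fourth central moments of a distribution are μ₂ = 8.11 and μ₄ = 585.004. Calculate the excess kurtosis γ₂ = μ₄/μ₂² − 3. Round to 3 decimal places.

μ₂² = 8.11² = 65.77210
μ₄/μ₂² = 585.004 / 65.77210 = 8.89441
γ₂ = 8.89441 − 3 ≈ 5.894

5.894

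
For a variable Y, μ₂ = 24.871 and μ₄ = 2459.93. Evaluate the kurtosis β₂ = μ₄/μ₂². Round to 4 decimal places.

3.9768

μ₂² = 24.871² = 618.56664
μ₄/μ₂² = 2459.93 / 618.56664 = 3.97682
β₂ ≈ 3.9768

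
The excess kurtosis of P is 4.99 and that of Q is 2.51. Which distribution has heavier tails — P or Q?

Higher excess kurtosis ⇒ heavier tails relative to the normal distribution.
4.99 vs 2.51: the larger is 4.99, so P has heavier tails.

P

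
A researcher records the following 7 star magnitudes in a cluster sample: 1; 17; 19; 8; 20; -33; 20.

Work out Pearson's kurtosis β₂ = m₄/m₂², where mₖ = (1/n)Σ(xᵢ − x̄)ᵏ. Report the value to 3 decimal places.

x̄ = 7.4286
Σ(xᵢ − x̄)² = 2217.7143 ⇒ m₂ = 316.81633
Σ(xᵢ − x̄)⁴ = 2749473.4344 ⇒ m₄ = 392781.91920
m₂² = 100372.58476
β₂ = m₄/m₂² = 392781.91920 / 100372.58476 ≈ 3.913

3.913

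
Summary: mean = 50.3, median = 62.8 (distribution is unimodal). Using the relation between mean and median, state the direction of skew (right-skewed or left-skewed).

left-skewed

mean − median = 50.3 − 62.8 = -12.5
mean < median ⇒ the longer tail is on the left ⇒ left-skewed (negatively skewed).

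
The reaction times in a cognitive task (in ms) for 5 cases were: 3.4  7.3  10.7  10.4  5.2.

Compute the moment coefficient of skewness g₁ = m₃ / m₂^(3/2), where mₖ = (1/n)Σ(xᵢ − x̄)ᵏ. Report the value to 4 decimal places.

-0.1007

x̄ = (3.4 + 7.3 + 10.7 + 10.4 + 5.2) / 5 = 7.4000
deviations (xᵢ − x̄): -4.0000, -0.1000, 3.3000, 3.0000, -2.2000
Σ(xᵢ − x̄)² = 40.7400 ⇒ m₂ = 40.7400/5 = 8.14800
Σ(xᵢ − x̄)³ = -11.7120 ⇒ m₃ = -11.7120/5 = -2.34240
m₂^(3/2) = 8.14800^(1.5) = 23.25822
g₁ = m₃ / m₂^(3/2) = -2.34240 / 23.25822 ≈ -0.1007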